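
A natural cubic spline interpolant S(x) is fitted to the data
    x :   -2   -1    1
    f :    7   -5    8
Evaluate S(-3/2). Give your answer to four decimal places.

Let M_i = S''(x_i). Step sizes h_i = 1, 2; slopes of the chords Δ_i = (y_(i+1) - y_i)/h_i = -12, 13/2.
  1·M_0 + 6·M_1 + 2·M_2 = 6(Δ_1 - Δ_0) = 111
Natural end conditions: M_0 = M_2 = 0.
Solving: M_0 = 0, M_1 = 37/2, M_2 = 0.
On [-2, -1], S(x) = 7 - 181/12·(x + 2) + 0·(x + 2)² + 37/12·(x + 2)³.
With (x + 2) = 1/2: S(-3/2) = -5/32.

-0.1563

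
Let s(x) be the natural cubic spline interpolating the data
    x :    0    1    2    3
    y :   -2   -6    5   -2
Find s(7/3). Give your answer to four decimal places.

4.8148

With M_i denoting the second derivative at x_i, h_i = 1, 1, 1, and Δ_i = (y_(i+1) − y_i)/h_i = -4, 11, -7:
  1·M_0 + 4·M_1 + 1·M_2 = 6(Δ_1 - Δ_0) = 90
  1·M_1 + 4·M_2 + 1·M_3 = 6(Δ_2 - Δ_1) = -108
Natural end conditions: M_0 = M_3 = 0.
Hence M_0 = 0, M_1 = 156/5, M_2 = -174/5, M_3 = 0.
On [2, 3], s(x) = 5 + 23/5·(x - 2) - 87/5·(x - 2)² + 29/5·(x - 2)³.
With (x - 2) = 1/3: s(7/3) = 130/27.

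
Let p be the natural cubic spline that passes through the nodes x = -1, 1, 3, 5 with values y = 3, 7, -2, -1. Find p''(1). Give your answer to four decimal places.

Let M_i = p''(x_i). Step sizes h_i = 2, 2, 2; slopes of the chords Δ_i = (y_(i+1) - y_i)/h_i = 2, -9/2, 1/2.
  2·M_0 + 8·M_1 + 2·M_2 = 6(Δ_1 - Δ_0) = -39
  2·M_1 + 8·M_2 + 2·M_3 = 6(Δ_2 - Δ_1) = 30
Natural end conditions: M_0 = M_3 = 0.
Solving the tridiagonal system: M_0 = 0, M_1 = -31/5, M_2 = 53/10, M_3 = 0.

-6.2000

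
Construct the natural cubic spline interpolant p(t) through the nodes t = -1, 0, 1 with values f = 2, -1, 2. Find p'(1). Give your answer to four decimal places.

4.5000

Put m_i = p'' at the i-th knot. Here h = (1, 1) and Δ = (-3, 3), so the interior equations h_(i-1)·m_(i-1) + 2(h_(i-1)+h_i)·m_i + h_i·m_(i+1) = 6(Δ_i − Δ_(i-1)) read
  1·m_0 + 4·m_1 + 1·m_2 = 6(Δ_1 - Δ_0) = 36
Natural end conditions: m_0 = m_2 = 0.
Hence m_0 = 0, m_1 = 9, m_2 = 0.
On [0, 1], p'(t) = b_1 + 2c_1·t + 3d_1·t² with b_1 = Δ_1 - h_1(2m_1 + m_2)/6 = 0, c_1 = m_1/2 = 9/2, d_1 = (m_2 - m_1)/(6h_1) = -3/2. So p'(1) = 9/2.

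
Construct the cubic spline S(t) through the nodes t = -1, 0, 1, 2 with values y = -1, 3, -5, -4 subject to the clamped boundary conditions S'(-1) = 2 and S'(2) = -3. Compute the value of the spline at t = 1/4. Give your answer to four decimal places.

Put M_i = S'' at the i-th knot. Here h = (1, 1, 1) and Δ = (4, -8, 1), so the interior equations h_(i-1)·M_(i-1) + 2(h_(i-1)+h_i)·M_i + h_i·M_(i+1) = 6(Δ_i − Δ_(i-1)) read
  1·M_0 + 4·M_1 + 1·M_2 = 6(Δ_1 - Δ_0) = -72
  1·M_1 + 4·M_2 + 1·M_3 = 6(Δ_2 - Δ_1) = 54
Clamped end conditions give two more equations: 2h_0·M_0 + h_0·M_1 = 6(Δ_0 - S'(-1)) = 12 and h_2·M_2 + 2h_2·M_3 = 6(S'(2) - Δ_2) = -24.
Solving: M_0 = 316/15, M_1 = -452/15, M_2 = 412/15, M_3 = -386/15.
On [0, 1], S(t) = 3 - 38/15·t - 226/15·t² + 48/5·t³.
With t = 1/4: S(1/4) = 63/40.

1.5750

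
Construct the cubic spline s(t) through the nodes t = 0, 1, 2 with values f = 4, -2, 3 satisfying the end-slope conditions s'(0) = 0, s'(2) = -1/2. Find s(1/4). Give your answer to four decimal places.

3.0918

With σ_i denoting the second derivative at x_i, h_i = 1, 1, and Δ_i = (y_(i+1) − y_i)/h_i = -6, 5:
  1·σ_0 + 4·σ_1 + 1·σ_2 = 6(Δ_1 - Δ_0) = 66
Clamped end conditions give two more equations: 2h_0·σ_0 + h_0·σ_1 = 6(Δ_0 - s'(0)) = -36 and h_1·σ_1 + 2h_1·σ_2 = 6(s'(2) - Δ_1) = -33.
Solving the tridiagonal system: σ_0 = -139/4, σ_1 = 67/2, σ_2 = -133/4.
On [0, 1], s(t) = 4 + 0·t - 139/8·t² + 91/8·t³.
With t = 1/4: s(1/4) = 1583/512.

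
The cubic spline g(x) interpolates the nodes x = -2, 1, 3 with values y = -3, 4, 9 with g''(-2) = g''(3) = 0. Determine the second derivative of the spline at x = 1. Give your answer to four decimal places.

0.1000

With σ_i denoting the second derivative at x_i, h_i = 3, 2, and Δ_i = (y_(i+1) − y_i)/h_i = 7/3, 5/2:
  3·σ_0 + 10·σ_1 + 2·σ_2 = 6(Δ_1 - Δ_0) = 1
Natural end conditions: σ_0 = σ_2 = 0.
Forward elimination and back-substitution give σ_0 = 0, σ_1 = 1/10, σ_2 = 0.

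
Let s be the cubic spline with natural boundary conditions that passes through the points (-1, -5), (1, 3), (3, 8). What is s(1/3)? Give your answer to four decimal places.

Write m_i for s''(x_i). With h_i = 2, 2 and divided differences Δ_i = 4, 5/2, the continuity of s' gives the tridiagonal system
  2·m_0 + 8·m_1 + 2·m_2 = 6(Δ_1 - Δ_0) = -9
Natural end conditions: m_0 = m_2 = 0.
Hence m_0 = 0, m_1 = -9/8, m_2 = 0.
On [-1, 1], s(t) = -5 + 35/8·(t + 1) + 0·(t + 1)² - 3/32·(t + 1)³.
With (t + 1) = 4/3: s(1/3) = 11/18.

0.6111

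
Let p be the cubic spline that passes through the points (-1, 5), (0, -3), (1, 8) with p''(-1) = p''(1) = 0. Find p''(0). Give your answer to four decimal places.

28.5000

Let m_i = p''(x_i). Step sizes h_i = 1, 1; slopes of the chords Δ_i = (y_(i+1) - y_i)/h_i = -8, 11.
  1·m_0 + 4·m_1 + 1·m_2 = 6(Δ_1 - Δ_0) = 114
Natural end conditions: m_0 = m_2 = 0.
Solving: m_0 = 0, m_1 = 57/2, m_2 = 0.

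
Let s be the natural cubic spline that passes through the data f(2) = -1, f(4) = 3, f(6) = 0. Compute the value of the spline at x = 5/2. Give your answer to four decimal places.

Put σ_i = s'' at the i-th knot. Here h = (2, 2) and Δ = (2, -3/2), so the interior equations h_(i-1)·σ_(i-1) + 2(h_(i-1)+h_i)·σ_i + h_i·σ_(i+1) = 6(Δ_i − Δ_(i-1)) read
  2·σ_0 + 8·σ_1 + 2·σ_2 = 6(Δ_1 - Δ_0) = -21
Natural end conditions: σ_0 = σ_2 = 0.
Solving: σ_0 = 0, σ_1 = -21/8, σ_2 = 0.
On [2, 4], s(x) = -1 + 23/8·(x - 2) + 0·(x - 2)² - 7/32·(x - 2)³.
With (x - 2) = 1/2: s(5/2) = 105/256.

0.4102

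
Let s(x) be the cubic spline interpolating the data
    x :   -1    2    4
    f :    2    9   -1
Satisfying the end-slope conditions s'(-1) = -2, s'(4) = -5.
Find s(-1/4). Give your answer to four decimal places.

With M_i denoting the second derivative at x_i, h_i = 3, 2, and Δ_i = (y_(i+1) − y_i)/h_i = 7/3, -5:
  3·M_0 + 10·M_1 + 2·M_2 = 6(Δ_1 - Δ_0) = -44
Clamped end conditions give two more equations: 2h_0·M_0 + h_0·M_1 = 6(Δ_0 - s'(-1)) = 26 and h_1·M_1 + 2h_1·M_2 = 6(s'(4) - Δ_1) = 0.
Solving the tridiagonal system: M_0 = 122/15, M_1 = -38/5, M_2 = 19/5.
On [-1, 2], s(x) = 2 - 2·(x + 1) + 61/15·(x + 1)² - 118/135·(x + 1)³.
With (x + 1) = 3/4: s(-1/4) = 387/160.

2.4188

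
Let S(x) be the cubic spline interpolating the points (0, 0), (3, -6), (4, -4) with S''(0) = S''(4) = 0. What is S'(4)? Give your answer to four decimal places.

Write σ_i for S''(x_i). With h_i = 3, 1 and divided differences Δ_i = -2, 2, the continuity of S' gives the tridiagonal system
  3·σ_0 + 8·σ_1 + 1·σ_2 = 6(Δ_1 - Δ_0) = 24
Natural end conditions: σ_0 = σ_2 = 0.
Solving the tridiagonal system: σ_0 = 0, σ_1 = 3, σ_2 = 0.
On [3, 4], S'(x) = b_1 + 2c_1·(x - 3) + 3d_1·(x - 3)² with b_1 = Δ_1 - h_1(2σ_1 + σ_2)/6 = 1, c_1 = σ_1/2 = 3/2, d_1 = (σ_2 - σ_1)/(6h_1) = -1/2. So S'(4) = 5/2.

2.5000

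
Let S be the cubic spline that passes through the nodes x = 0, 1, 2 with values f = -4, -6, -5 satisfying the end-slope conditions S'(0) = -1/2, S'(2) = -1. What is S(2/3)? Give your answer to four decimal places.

-5.4630

Write σ_i for S''(x_i). With h_i = 1, 1 and divided differences Δ_i = -2, 1, the continuity of S' gives the tridiagonal system
  1·σ_0 + 4·σ_1 + 1·σ_2 = 6(Δ_1 - Δ_0) = 18
Clamped end conditions give two more equations: 2h_0·σ_0 + h_0·σ_1 = 6(Δ_0 - S'(0)) = -9 and h_1·σ_1 + 2h_1·σ_2 = 6(S'(2) - Δ_1) = -12.
Solving: σ_0 = -37/4, σ_1 = 19/2, σ_2 = -43/4.
On [0, 1], S(x) = -4 - 1/2·x - 37/8·x² + 25/8·x³.
With x = 2/3: S(2/3) = -295/54.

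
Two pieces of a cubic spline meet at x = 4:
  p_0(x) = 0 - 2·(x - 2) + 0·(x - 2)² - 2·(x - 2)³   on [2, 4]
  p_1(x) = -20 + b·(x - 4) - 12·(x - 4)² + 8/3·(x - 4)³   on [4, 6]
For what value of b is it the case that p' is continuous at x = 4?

-26

p_0'(x) = -2 + 0·(x - 2) - 6·(x - 2)², so p_0'(4) = -26. On the right, p_1'(4) = b, so b = -26.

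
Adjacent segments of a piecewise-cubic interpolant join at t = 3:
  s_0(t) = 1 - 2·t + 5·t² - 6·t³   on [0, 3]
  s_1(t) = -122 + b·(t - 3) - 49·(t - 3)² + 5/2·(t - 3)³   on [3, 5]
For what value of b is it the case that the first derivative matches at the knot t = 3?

-134

s_0'(t) = -2 + 10·t - 18·t², so s_0'(3) = -134. On the right, s_1'(3) = b, so b = -134.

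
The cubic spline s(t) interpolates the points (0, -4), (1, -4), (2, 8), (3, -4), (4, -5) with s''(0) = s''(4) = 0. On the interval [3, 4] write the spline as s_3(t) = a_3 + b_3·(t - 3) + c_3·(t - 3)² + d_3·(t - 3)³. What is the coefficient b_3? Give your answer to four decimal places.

-10.7500

Write m_i for s''(x_i). With h_i = 1, 1, 1, 1 and divided differences Δ_i = 0, 12, -12, -1, the continuity of s' gives the tridiagonal system
  1·m_0 + 4·m_1 + 1·m_2 = 6(Δ_1 - Δ_0) = 72
  1·m_1 + 4·m_2 + 1·m_3 = 6(Δ_2 - Δ_1) = -144
  1·m_2 + 4·m_3 + 1·m_4 = 6(Δ_3 - Δ_2) = 66
Natural end conditions: m_0 = m_4 = 0.
Solving the tridiagonal system: m_0 = 0, m_1 = 123/4, m_2 = -51, m_3 = 117/4, m_4 = 0.
On [3, 4], with s_3(t) = a_3 + b_3·(t - 3) + c_3·(t - 3)² + d_3·(t - 3)³: c_3 = m_3/2 = 117/8, d_3 = (m_4 - m_3)/(6h_3) = -39/8, b_3 = Δ_3 - h_3(2m_3 + m_4)/6 = -43/4.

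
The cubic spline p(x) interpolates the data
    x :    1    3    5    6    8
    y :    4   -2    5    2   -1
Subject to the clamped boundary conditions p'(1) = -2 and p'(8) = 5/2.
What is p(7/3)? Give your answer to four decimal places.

-1.0006

With m_i denoting the second derivative at x_i, h_i = 2, 2, 1, 2, and Δ_i = (y_(i+1) − y_i)/h_i = -3, 7/2, -3, -3/2:
  2·m_0 + 8·m_1 + 2·m_2 = 6(Δ_1 - Δ_0) = 39
  2·m_1 + 6·m_2 + 1·m_3 = 6(Δ_2 - Δ_1) = -39
  1·m_2 + 6·m_3 + 2·m_4 = 6(Δ_3 - Δ_2) = 9
Clamped end conditions give two more equations: 2h_0·m_0 + h_0·m_1 = 6(Δ_0 - p'(1)) = -6 and h_3·m_3 + 2h_3·m_4 = 6(p'(8) - Δ_3) = 24.
Solving the tridiagonal system: m_0 = -717/122, m_1 = 534/61, m_2 = -588/61, m_3 = 81/61, m_4 = 651/122.
On [1, 3], p(x) = 4 - 2·(x - 1) - 717/244·(x - 1)² + 595/488·(x - 1)³.
With (x - 1) = 4/3: p(7/3) = -1648/1647.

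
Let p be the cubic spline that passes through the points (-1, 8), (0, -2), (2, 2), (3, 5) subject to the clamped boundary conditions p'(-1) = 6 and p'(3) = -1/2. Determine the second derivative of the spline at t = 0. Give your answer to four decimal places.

Write M_i for p''(x_i). With h_i = 1, 2, 1 and divided differences Δ_i = -10, 2, 3, the continuity of p' gives the tridiagonal system
  1·M_0 + 6·M_1 + 2·M_2 = 6(Δ_1 - Δ_0) = 72
  2·M_1 + 6·M_2 + 1·M_3 = 6(Δ_2 - Δ_1) = 6
Clamped end conditions give two more equations: 2h_0·M_0 + h_0·M_1 = 6(Δ_0 - p'(-1)) = -96 and h_2·M_2 + 2h_2·M_3 = 6(p'(3) - Δ_2) = -21.
Solving: M_0 = -2098/35, M_1 = 836/35, M_2 = -199/35, M_3 = -268/35.

23.8857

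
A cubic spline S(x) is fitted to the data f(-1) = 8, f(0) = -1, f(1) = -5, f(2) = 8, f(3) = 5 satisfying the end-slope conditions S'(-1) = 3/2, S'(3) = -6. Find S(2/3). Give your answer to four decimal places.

Put σ_i = S'' at the i-th knot. Here h = (1, 1, 1, 1) and Δ = (-9, -4, 13, -3), so the interior equations h_(i-1)·σ_(i-1) + 2(h_(i-1)+h_i)·σ_i + h_i·σ_(i+1) = 6(Δ_i − Δ_(i-1)) read
  1·σ_0 + 4·σ_1 + 1·σ_2 = 6(Δ_1 - Δ_0) = 30
  1·σ_1 + 4·σ_2 + 1·σ_3 = 6(Δ_2 - Δ_1) = 102
  1·σ_2 + 4·σ_3 + 1·σ_4 = 6(Δ_3 - Δ_2) = -96
Clamped end conditions give two more equations: 2h_0·σ_0 + h_0·σ_1 = 6(Δ_0 - S'(-1)) = -63 and h_3·σ_3 + 2h_3·σ_4 = 6(S'(3) - Δ_3) = -18.
Solving: σ_0 = -2001/56, σ_1 = 237/28, σ_2 = 255/8, σ_3 = -951/28, σ_4 = 447/56.
On [0, 1], S(x) = -1 - 1359/112·x + 237/56·x² + 437/112·x³.
With x = 2/3: S(2/3) = -9151/1512.

-6.0522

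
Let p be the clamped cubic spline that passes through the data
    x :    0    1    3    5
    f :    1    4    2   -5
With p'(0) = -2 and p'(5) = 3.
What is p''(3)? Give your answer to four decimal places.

-3.2391

Let m_i = p''(x_i). Step sizes h_i = 1, 2, 2; slopes of the chords Δ_i = (y_(i+1) - y_i)/h_i = 3, -1, -7/2.
  1·m_0 + 6·m_1 + 2·m_2 = 6(Δ_1 - Δ_0) = -24
  2·m_1 + 8·m_2 + 2·m_3 = 6(Δ_2 - Δ_1) = -15
Clamped end conditions give two more equations: 2h_0·m_0 + h_0·m_1 = 6(Δ_0 - p'(0)) = 30 and h_2·m_2 + 2h_2·m_3 = 6(p'(5) - Δ_2) = 39.
Forward elimination and back-substitution give m_0 = 413/23, m_1 = -136/23, m_2 = -149/46, m_3 = 523/46.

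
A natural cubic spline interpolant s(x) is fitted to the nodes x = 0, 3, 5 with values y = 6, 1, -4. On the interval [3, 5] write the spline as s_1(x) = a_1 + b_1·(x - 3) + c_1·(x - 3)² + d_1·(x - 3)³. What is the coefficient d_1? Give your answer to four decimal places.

0.0417

With M_i denoting the second derivative at x_i, h_i = 3, 2, and Δ_i = (y_(i+1) − y_i)/h_i = -5/3, -5/2:
  3·M_0 + 10·M_1 + 2·M_2 = 6(Δ_1 - Δ_0) = -5
Natural end conditions: M_0 = M_2 = 0.
Hence M_0 = 0, M_1 = -1/2, M_2 = 0.
On [3, 5], with s_1(x) = a_1 + b_1·(x - 3) + c_1·(x - 3)² + d_1·(x - 3)³: c_1 = M_1/2 = -1/4, d_1 = (M_2 - M_1)/(6h_1) = 1/24, b_1 = Δ_1 - h_1(2M_1 + M_2)/6 = -13/6.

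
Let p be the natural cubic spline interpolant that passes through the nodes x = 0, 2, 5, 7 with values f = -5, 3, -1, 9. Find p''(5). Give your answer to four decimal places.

Write M_i for p''(x_i). With h_i = 2, 3, 2 and divided differences Δ_i = 4, -4/3, 5, the continuity of p' gives the tridiagonal system
  2·M_0 + 10·M_1 + 3·M_2 = 6(Δ_1 - Δ_0) = -32
  3·M_1 + 10·M_2 + 2·M_3 = 6(Δ_2 - Δ_1) = 38
Natural end conditions: M_0 = M_3 = 0.
Solving: M_0 = 0, M_1 = -62/13, M_2 = 68/13, M_3 = 0.

5.2308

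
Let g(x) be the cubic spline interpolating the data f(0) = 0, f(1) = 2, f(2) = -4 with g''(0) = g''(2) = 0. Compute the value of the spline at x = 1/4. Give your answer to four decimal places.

Put M_i = g'' at the i-th knot. Here h = (1, 1) and Δ = (2, -6), so the interior equations h_(i-1)·M_(i-1) + 2(h_(i-1)+h_i)·M_i + h_i·M_(i+1) = 6(Δ_i − Δ_(i-1)) read
  1·M_0 + 4·M_1 + 1·M_2 = 6(Δ_1 - Δ_0) = -48
Natural end conditions: M_0 = M_2 = 0.
Hence M_0 = 0, M_1 = -12, M_2 = 0.
On [0, 1], g(x) = 0 + 4·x + 0·x² - 2·x³.
With x = 1/4: g(1/4) = 31/32.

0.9688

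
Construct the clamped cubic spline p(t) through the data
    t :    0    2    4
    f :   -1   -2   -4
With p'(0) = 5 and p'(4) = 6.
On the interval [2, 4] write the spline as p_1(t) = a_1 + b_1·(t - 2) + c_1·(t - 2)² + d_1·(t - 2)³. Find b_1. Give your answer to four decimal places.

Let m_i = p''(x_i). Step sizes h_i = 2, 2; slopes of the chords Δ_i = (y_(i+1) - y_i)/h_i = -1/2, -1.
  2·m_0 + 8·m_1 + 2·m_2 = 6(Δ_1 - Δ_0) = -3
Clamped end conditions give two more equations: 2h_0·m_0 + h_0·m_1 = 6(Δ_0 - p'(0)) = -33 and h_1·m_1 + 2h_1·m_2 = 6(p'(4) - Δ_1) = 42.
Hence m_0 = -61/8, m_1 = -5/4, m_2 = 89/8.
On [2, 4], with p_1(t) = a_1 + b_1·(t - 2) + c_1·(t - 2)² + d_1·(t - 2)³: c_1 = m_1/2 = -5/8, d_1 = (m_2 - m_1)/(6h_1) = 33/32, b_1 = Δ_1 - h_1(2m_1 + m_2)/6 = -31/8.

-3.8750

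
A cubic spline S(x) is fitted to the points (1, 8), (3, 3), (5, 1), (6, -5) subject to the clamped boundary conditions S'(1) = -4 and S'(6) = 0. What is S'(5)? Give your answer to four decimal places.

-6.5000

With m_i denoting the second derivative at x_i, h_i = 2, 2, 1, and Δ_i = (y_(i+1) − y_i)/h_i = -5/2, -1, -6:
  2·m_0 + 8·m_1 + 2·m_2 = 6(Δ_1 - Δ_0) = 9
  2·m_1 + 6·m_2 + 1·m_3 = 6(Δ_2 - Δ_1) = -30
Clamped end conditions give two more equations: 2h_0·m_0 + h_0·m_1 = 6(Δ_0 - S'(1)) = 9 and h_2·m_2 + 2h_2·m_3 = 6(S'(6) - Δ_2) = 36.
Solving: m_0 = 1/2, m_1 = 7/2, m_2 = -10, m_3 = 23.
On [5, 6], S'(x) = b_2 + 2c_2·(x - 5) + 3d_2·(x - 5)² with b_2 = Δ_2 - h_2(2m_2 + m_3)/6 = -13/2, c_2 = m_2/2 = -5, d_2 = (m_3 - m_2)/(6h_2) = 11/2. So S'(5) = -13/2.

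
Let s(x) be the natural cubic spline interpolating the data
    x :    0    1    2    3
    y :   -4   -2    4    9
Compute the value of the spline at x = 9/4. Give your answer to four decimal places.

5.4250

Write σ_i for s''(x_i). With h_i = 1, 1, 1 and divided differences Δ_i = 2, 6, 5, the continuity of s' gives the tridiagonal system
  1·σ_0 + 4·σ_1 + 1·σ_2 = 6(Δ_1 - Δ_0) = 24
  1·σ_1 + 4·σ_2 + 1·σ_3 = 6(Δ_2 - Δ_1) = -6
Natural end conditions: σ_0 = σ_3 = 0.
Solving the tridiagonal system: σ_0 = 0, σ_1 = 34/5, σ_2 = -16/5, σ_3 = 0.
On [2, 3], s(x) = 4 + 91/15·(x - 2) - 8/5·(x - 2)² + 8/15·(x - 2)³.
With (x - 2) = 1/4: s(9/4) = 217/40.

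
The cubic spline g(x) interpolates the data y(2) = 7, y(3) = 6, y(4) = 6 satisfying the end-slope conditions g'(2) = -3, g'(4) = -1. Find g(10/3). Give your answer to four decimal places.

6.1111

Write σ_i for g''(x_i). With h_i = 1, 1 and divided differences Δ_i = -1, 0, the continuity of g' gives the tridiagonal system
  1·σ_0 + 4·σ_1 + 1·σ_2 = 6(Δ_1 - Δ_0) = 6
Clamped end conditions give two more equations: 2h_0·σ_0 + h_0·σ_1 = 6(Δ_0 - g'(2)) = 12 and h_1·σ_1 + 2h_1·σ_2 = 6(g'(4) - Δ_1) = -6.
Hence σ_0 = 11/2, σ_1 = 1, σ_2 = -7/2.
On [3, 4], g(x) = 6 + 1/4·(x - 3) + 1/2·(x - 3)² - 3/4·(x - 3)³.
With (x - 3) = 1/3: g(10/3) = 55/9.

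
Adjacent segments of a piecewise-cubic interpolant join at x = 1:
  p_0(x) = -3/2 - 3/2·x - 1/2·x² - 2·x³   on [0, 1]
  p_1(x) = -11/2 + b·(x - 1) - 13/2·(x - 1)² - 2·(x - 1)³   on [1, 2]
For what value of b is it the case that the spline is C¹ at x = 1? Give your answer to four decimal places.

p_0'(x) = -3/2 - 1·x - 6·x², so p_0'(1) = -17/2. On the right, p_1'(1) = b, so b = -17/2.

-8.5000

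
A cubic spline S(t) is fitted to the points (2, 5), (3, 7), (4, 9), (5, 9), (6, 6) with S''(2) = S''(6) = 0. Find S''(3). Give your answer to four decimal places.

Let σ_i = S''(x_i). Step sizes h_i = 1, 1, 1, 1; slopes of the chords Δ_i = (y_(i+1) - y_i)/h_i = 2, 2, 0, -3.
  1·σ_0 + 4·σ_1 + 1·σ_2 = 6(Δ_1 - Δ_0) = 0
  1·σ_1 + 4·σ_2 + 1·σ_3 = 6(Δ_2 - Δ_1) = -12
  1·σ_2 + 4·σ_3 + 1·σ_4 = 6(Δ_3 - Δ_2) = -18
Natural end conditions: σ_0 = σ_4 = 0.
Solving: σ_0 = 0, σ_1 = 15/28, σ_2 = -15/7, σ_3 = -111/28, σ_4 = 0.

0.5357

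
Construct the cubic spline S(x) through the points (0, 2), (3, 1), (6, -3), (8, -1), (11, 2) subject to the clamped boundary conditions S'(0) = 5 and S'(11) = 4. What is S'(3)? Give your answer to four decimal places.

-2.6134

Let M_i = S''(x_i). Step sizes h_i = 3, 3, 2, 3; slopes of the chords Δ_i = (y_(i+1) - y_i)/h_i = -1/3, -4/3, 1, 1.
  3·M_0 + 12·M_1 + 3·M_2 = 6(Δ_1 - Δ_0) = -6
  3·M_1 + 10·M_2 + 2·M_3 = 6(Δ_2 - Δ_1) = 14
  2·M_2 + 10·M_3 + 3·M_4 = 6(Δ_3 - Δ_2) = 0
Clamped end conditions give two more equations: 2h_0·M_0 + h_0·M_1 = 6(Δ_0 - S'(0)) = -32 and h_3·M_3 + 2h_3·M_4 = 6(S'(11) - Δ_3) = 18.
Forward elimination and back-substitution give M_0 = -2885/516, M_1 = 133/258, M_2 = 263/172, M_3 = -61/43, M_4 = 319/86.
On [3, 6], S'(x) = b_1 + 2c_1·(x - 3) + 3d_1·(x - 3)² with b_1 = Δ_1 - h_1(2M_1 + M_2)/6 = -899/344, c_1 = M_1/2 = 133/516, d_1 = (M_2 - M_1)/(6h_1) = 523/9288. So S'(3) = -899/344.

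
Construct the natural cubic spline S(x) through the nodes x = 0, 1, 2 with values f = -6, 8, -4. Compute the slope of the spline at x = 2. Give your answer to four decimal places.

-18.5000

Put M_i = S'' at the i-th knot. Here h = (1, 1) and Δ = (14, -12), so the interior equations h_(i-1)·M_(i-1) + 2(h_(i-1)+h_i)·M_i + h_i·M_(i+1) = 6(Δ_i − Δ_(i-1)) read
  1·M_0 + 4·M_1 + 1·M_2 = 6(Δ_1 - Δ_0) = -156
Natural end conditions: M_0 = M_2 = 0.
Hence M_0 = 0, M_1 = -39, M_2 = 0.
On [1, 2], S'(x) = b_1 + 2c_1·(x - 1) + 3d_1·(x - 1)² with b_1 = Δ_1 - h_1(2M_1 + M_2)/6 = 1, c_1 = M_1/2 = -39/2, d_1 = (M_2 - M_1)/(6h_1) = 13/2. So S'(2) = -37/2.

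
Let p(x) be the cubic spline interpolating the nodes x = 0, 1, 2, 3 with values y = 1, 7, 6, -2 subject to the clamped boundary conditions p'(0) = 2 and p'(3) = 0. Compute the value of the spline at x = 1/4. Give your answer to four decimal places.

Put m_i = p'' at the i-th knot. Here h = (1, 1, 1) and Δ = (6, -1, -8), so the interior equations h_(i-1)·m_(i-1) + 2(h_(i-1)+h_i)·m_i + h_i·m_(i+1) = 6(Δ_i − Δ_(i-1)) read
  1·m_0 + 4·m_1 + 1·m_2 = 6(Δ_1 - Δ_0) = -42
  1·m_1 + 4·m_2 + 1·m_3 = 6(Δ_2 - Δ_1) = -42
Clamped end conditions give two more equations: 2h_0·m_0 + h_0·m_1 = 6(Δ_0 - p'(0)) = 24 and h_2·m_2 + 2h_2·m_3 = 6(p'(3) - Δ_2) = 48.
Solving: m_0 = 262/15, m_1 = -164/15, m_2 = -236/15, m_3 = 478/15.
On [0, 1], p(x) = 1 + 2·x + 131/15·x² - 71/15·x³.
With x = 1/4: p(1/4) = 631/320.

1.9719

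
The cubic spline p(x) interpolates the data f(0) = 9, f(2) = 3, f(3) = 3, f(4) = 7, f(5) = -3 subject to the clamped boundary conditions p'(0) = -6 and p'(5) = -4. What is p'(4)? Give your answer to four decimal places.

-4.6707

With M_i denoting the second derivative at x_i, h_i = 2, 1, 1, 1, and Δ_i = (y_(i+1) − y_i)/h_i = -3, 0, 4, -10:
  2·M_0 + 6·M_1 + 1·M_2 = 6(Δ_1 - Δ_0) = 18
  1·M_1 + 4·M_2 + 1·M_3 = 6(Δ_2 - Δ_1) = 24
  1·M_2 + 4·M_3 + 1·M_4 = 6(Δ_3 - Δ_2) = -84
Clamped end conditions give two more equations: 2h_0·M_0 + h_0·M_1 = 6(Δ_0 - p'(0)) = 18 and h_3·M_3 + 2h_3·M_4 = 6(p'(5) - Δ_3) = 36.
Solving the tridiagonal system: M_0 = 415/82, M_1 = -46/41, M_2 = 599/41, M_3 = -1366/41, M_4 = 1421/41.
On [4, 5], p'(x) = b_3 + 2c_3·(x - 4) + 3d_3·(x - 4)² with b_3 = Δ_3 - h_3(2M_3 + M_4)/6 = -383/82, c_3 = M_3/2 = -683/41, d_3 = (M_4 - M_3)/(6h_3) = 929/82. So p'(4) = -383/82.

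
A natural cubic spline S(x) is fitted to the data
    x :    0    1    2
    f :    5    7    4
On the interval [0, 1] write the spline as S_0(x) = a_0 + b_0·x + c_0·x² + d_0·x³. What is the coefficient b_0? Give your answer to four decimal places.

Put σ_i = S'' at the i-th knot. Here h = (1, 1) and Δ = (2, -3), so the interior equations h_(i-1)·σ_(i-1) + 2(h_(i-1)+h_i)·σ_i + h_i·σ_(i+1) = 6(Δ_i − Δ_(i-1)) read
  1·σ_0 + 4·σ_1 + 1·σ_2 = 6(Δ_1 - Δ_0) = -30
Natural end conditions: σ_0 = σ_2 = 0.
Hence σ_0 = 0, σ_1 = -15/2, σ_2 = 0.
On [0, 1], with S_0(x) = a_0 + b_0·x + c_0·x² + d_0·x³: c_0 = σ_0/2 = 0, d_0 = (σ_1 - σ_0)/(6h_0) = -5/4, b_0 = Δ_0 - h_0(2σ_0 + σ_1)/6 = 13/4.

3.2500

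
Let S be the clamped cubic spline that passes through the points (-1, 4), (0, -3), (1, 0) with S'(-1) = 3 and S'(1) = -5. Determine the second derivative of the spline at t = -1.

-49

Put m_i = S'' at the i-th knot. Here h = (1, 1) and Δ = (-7, 3), so the interior equations h_(i-1)·m_(i-1) + 2(h_(i-1)+h_i)·m_i + h_i·m_(i+1) = 6(Δ_i − Δ_(i-1)) read
  1·m_0 + 4·m_1 + 1·m_2 = 6(Δ_1 - Δ_0) = 60
Clamped end conditions give two more equations: 2h_0·m_0 + h_0·m_1 = 6(Δ_0 - S'(-1)) = -60 and h_1·m_1 + 2h_1·m_2 = 6(S'(1) - Δ_1) = -48.
Solving the tridiagonal system: m_0 = -49, m_1 = 38, m_2 = -43.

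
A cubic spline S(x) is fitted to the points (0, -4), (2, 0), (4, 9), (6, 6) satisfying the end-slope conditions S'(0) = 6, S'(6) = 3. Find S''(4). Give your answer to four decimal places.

With M_i denoting the second derivative at x_i, h_i = 2, 2, 2, and Δ_i = (y_(i+1) − y_i)/h_i = 2, 9/2, -3/2:
  2·M_0 + 8·M_1 + 2·M_2 = 6(Δ_1 - Δ_0) = 15
  2·M_1 + 8·M_2 + 2·M_3 = 6(Δ_2 - Δ_1) = -36
Clamped end conditions give two more equations: 2h_0·M_0 + h_0·M_1 = 6(Δ_0 - S'(0)) = -24 and h_2·M_2 + 2h_2·M_3 = 6(S'(6) - Δ_2) = 27.
Solving the tridiagonal system: M_0 = -46/5, M_1 = 32/5, M_2 = -89/10, M_3 = 56/5.

-8.9000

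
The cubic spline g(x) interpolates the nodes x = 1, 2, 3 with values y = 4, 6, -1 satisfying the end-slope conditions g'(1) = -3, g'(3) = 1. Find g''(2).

With m_i denoting the second derivative at x_i, h_i = 1, 1, and Δ_i = (y_(i+1) − y_i)/h_i = 2, -7:
  1·m_0 + 4·m_1 + 1·m_2 = 6(Δ_1 - Δ_0) = -54
Clamped end conditions give two more equations: 2h_0·m_0 + h_0·m_1 = 6(Δ_0 - g'(1)) = 30 and h_1·m_1 + 2h_1·m_2 = 6(g'(3) - Δ_1) = 48.
Forward elimination and back-substitution give m_0 = 61/2, m_1 = -31, m_2 = 79/2.

-31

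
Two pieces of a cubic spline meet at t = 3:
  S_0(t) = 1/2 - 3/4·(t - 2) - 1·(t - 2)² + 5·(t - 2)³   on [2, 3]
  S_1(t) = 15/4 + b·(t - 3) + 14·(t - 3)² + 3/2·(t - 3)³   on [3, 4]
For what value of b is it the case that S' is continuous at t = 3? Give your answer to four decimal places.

12.2500

S_0'(t) = -3/4 - 2·(t - 2) + 15·(t - 2)², so S_0'(3) = 49/4. On the right, S_1'(3) = b, so b = 49/4.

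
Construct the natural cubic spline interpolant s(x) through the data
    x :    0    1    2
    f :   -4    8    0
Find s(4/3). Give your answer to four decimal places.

Put σ_i = s'' at the i-th knot. Here h = (1, 1) and Δ = (12, -8), so the interior equations h_(i-1)·σ_(i-1) + 2(h_(i-1)+h_i)·σ_i + h_i·σ_(i+1) = 6(Δ_i − Δ_(i-1)) read
  1·σ_0 + 4·σ_1 + 1·σ_2 = 6(Δ_1 - Δ_0) = -120
Natural end conditions: σ_0 = σ_2 = 0.
Forward elimination and back-substitution give σ_0 = 0, σ_1 = -30, σ_2 = 0.
On [1, 2], s(x) = 8 + 2·(x - 1) - 15·(x - 1)² + 5·(x - 1)³.
With (x - 1) = 1/3: s(4/3) = 194/27.

7.1852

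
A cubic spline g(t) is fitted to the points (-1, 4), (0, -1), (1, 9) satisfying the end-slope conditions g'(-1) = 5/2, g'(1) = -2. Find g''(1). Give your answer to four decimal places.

With m_i denoting the second derivative at x_i, h_i = 1, 1, and Δ_i = (y_(i+1) − y_i)/h_i = -5, 10:
  1·m_0 + 4·m_1 + 1·m_2 = 6(Δ_1 - Δ_0) = 90
Clamped end conditions give two more equations: 2h_0·m_0 + h_0·m_1 = 6(Δ_0 - g'(-1)) = -45 and h_1·m_1 + 2h_1·m_2 = 6(g'(1) - Δ_1) = -72.
Solving: m_0 = -189/4, m_1 = 99/2, m_2 = -243/4.

-60.7500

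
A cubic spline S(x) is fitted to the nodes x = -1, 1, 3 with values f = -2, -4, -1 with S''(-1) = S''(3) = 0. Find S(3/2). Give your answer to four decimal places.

With M_i denoting the second derivative at x_i, h_i = 2, 2, and Δ_i = (y_(i+1) − y_i)/h_i = -1, 3/2:
  2·M_0 + 8·M_1 + 2·M_2 = 6(Δ_1 - Δ_0) = 15
Natural end conditions: M_0 = M_2 = 0.
Forward elimination and back-substitution give M_0 = 0, M_1 = 15/8, M_2 = 0.
On [1, 3], S(x) = -4 + 1/4·(x - 1) + 15/16·(x - 1)² - 5/32·(x - 1)³.
With (x - 1) = 1/2: S(3/2) = -937/256.

-3.6602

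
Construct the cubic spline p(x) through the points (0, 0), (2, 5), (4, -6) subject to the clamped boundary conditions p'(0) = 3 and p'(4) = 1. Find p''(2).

Put σ_i = p'' at the i-th knot. Here h = (2, 2) and Δ = (5/2, -11/2), so the interior equations h_(i-1)·σ_(i-1) + 2(h_(i-1)+h_i)·σ_i + h_i·σ_(i+1) = 6(Δ_i − Δ_(i-1)) read
  2·σ_0 + 8·σ_1 + 2·σ_2 = 6(Δ_1 - Δ_0) = -48
Clamped end conditions give two more equations: 2h_0·σ_0 + h_0·σ_1 = 6(Δ_0 - p'(0)) = -3 and h_1·σ_1 + 2h_1·σ_2 = 6(p'(4) - Δ_1) = 39.
Solving: σ_0 = 19/4, σ_1 = -11, σ_2 = 61/4.

-11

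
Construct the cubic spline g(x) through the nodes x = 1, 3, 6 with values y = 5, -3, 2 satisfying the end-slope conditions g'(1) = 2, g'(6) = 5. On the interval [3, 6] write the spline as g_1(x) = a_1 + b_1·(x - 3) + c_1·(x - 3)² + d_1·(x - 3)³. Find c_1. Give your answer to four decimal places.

With m_i denoting the second derivative at x_i, h_i = 2, 3, and Δ_i = (y_(i+1) − y_i)/h_i = -4, 5/3:
  2·m_0 + 10·m_1 + 3·m_2 = 6(Δ_1 - Δ_0) = 34
Clamped end conditions give two more equations: 2h_0·m_0 + h_0·m_1 = 6(Δ_0 - g'(1)) = -36 and h_1·m_1 + 2h_1·m_2 = 6(g'(6) - Δ_1) = 20.
Solving: m_0 = -59/5, m_1 = 28/5, m_2 = 8/15.
On [3, 6], with g_1(x) = a_1 + b_1·(x - 3) + c_1·(x - 3)² + d_1·(x - 3)³: c_1 = m_1/2 = 14/5, d_1 = (m_2 - m_1)/(6h_1) = -38/135, b_1 = Δ_1 - h_1(2m_1 + m_2)/6 = -21/5.

2.8000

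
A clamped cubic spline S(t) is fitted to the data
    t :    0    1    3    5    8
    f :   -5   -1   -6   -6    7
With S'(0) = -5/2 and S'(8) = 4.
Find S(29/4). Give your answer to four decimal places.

3.6882

Put σ_i = S'' at the i-th knot. Here h = (1, 2, 2, 3) and Δ = (4, -5/2, 0, 13/3), so the interior equations h_(i-1)·σ_(i-1) + 2(h_(i-1)+h_i)·σ_i + h_i·σ_(i+1) = 6(Δ_i − Δ_(i-1)) read
  1·σ_0 + 6·σ_1 + 2·σ_2 = 6(Δ_1 - Δ_0) = -39
  2·σ_1 + 8·σ_2 + 2·σ_3 = 6(Δ_2 - Δ_1) = 15
  2·σ_2 + 10·σ_3 + 3·σ_4 = 6(Δ_3 - Δ_2) = 26
Clamped end conditions give two more equations: 2h_0·σ_0 + h_0·σ_1 = 6(Δ_0 - S'(0)) = 39 and h_3·σ_3 + 2h_3·σ_4 = 6(S'(8) - Δ_3) = -2.
Solving the tridiagonal system: σ_0 = 5431/212, σ_1 = -1297/106, σ_2 = 1865/424, σ_3 = 227/106, σ_4 = -893/636.
On [5, 8], S(t) = -6 + 1227/424·(t - 5) + 227/212·(t - 5)² - 2255/11448·(t - 5)³.
With (t - 5) = 9/4: S(29/4) = 100083/27136.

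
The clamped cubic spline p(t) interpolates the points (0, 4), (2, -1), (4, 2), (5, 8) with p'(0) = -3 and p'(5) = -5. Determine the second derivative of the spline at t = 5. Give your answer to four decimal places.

-38.4348

Let M_i = p''(x_i). Step sizes h_i = 2, 2, 1; slopes of the chords Δ_i = (y_(i+1) - y_i)/h_i = -5/2, 3/2, 6.
  2·M_0 + 8·M_1 + 2·M_2 = 6(Δ_1 - Δ_0) = 24
  2·M_1 + 6·M_2 + 1·M_3 = 6(Δ_2 - Δ_1) = 27
Clamped end conditions give two more equations: 2h_0·M_0 + h_0·M_1 = 6(Δ_0 - p'(0)) = 3 and h_2·M_2 + 2h_2·M_3 = 6(p'(5) - Δ_2) = -66.
Forward elimination and back-substitution give M_0 = 16/23, M_1 = 5/46, M_2 = 250/23, M_3 = -884/23.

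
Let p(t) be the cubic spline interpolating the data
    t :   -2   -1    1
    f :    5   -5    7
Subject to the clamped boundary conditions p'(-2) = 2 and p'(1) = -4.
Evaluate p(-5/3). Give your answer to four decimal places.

Write σ_i for p''(x_i). With h_i = 1, 2 and divided differences Δ_i = -10, 6, the continuity of p' gives the tridiagonal system
  1·σ_0 + 6·σ_1 + 2·σ_2 = 6(Δ_1 - Δ_0) = 96
Clamped end conditions give two more equations: 2h_0·σ_0 + h_0·σ_1 = 6(Δ_0 - p'(-2)) = -72 and h_1·σ_1 + 2h_1·σ_2 = 6(p'(1) - Δ_1) = -60.
Forward elimination and back-substitution give σ_0 = -54, σ_1 = 36, σ_2 = -33.
On [-2, -1], p(t) = 5 + 2·(t + 2) - 27·(t + 2)² + 15·(t + 2)³.
With (t + 2) = 1/3: p(-5/3) = 29/9.

3.2222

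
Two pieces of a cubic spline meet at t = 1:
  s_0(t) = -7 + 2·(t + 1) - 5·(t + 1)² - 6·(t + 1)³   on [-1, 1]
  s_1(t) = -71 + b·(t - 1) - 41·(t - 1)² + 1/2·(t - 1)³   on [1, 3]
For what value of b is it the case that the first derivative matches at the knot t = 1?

s_0'(t) = 2 - 10·(t + 1) - 18·(t + 1)², so s_0'(1) = -90. On the right, s_1'(1) = b, so b = -90.

-90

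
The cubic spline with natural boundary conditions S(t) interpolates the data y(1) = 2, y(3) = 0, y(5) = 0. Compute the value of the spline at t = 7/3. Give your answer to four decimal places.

With m_i denoting the second derivative at x_i, h_i = 2, 2, and Δ_i = (y_(i+1) − y_i)/h_i = -1, 0:
  2·m_0 + 8·m_1 + 2·m_2 = 6(Δ_1 - Δ_0) = 6
Natural end conditions: m_0 = m_2 = 0.
Solving: m_0 = 0, m_1 = 3/4, m_2 = 0.
On [1, 3], S(t) = 2 - 5/4·(t - 1) + 0·(t - 1)² + 1/16·(t - 1)³.
With (t - 1) = 4/3: S(7/3) = 13/27.

0.4815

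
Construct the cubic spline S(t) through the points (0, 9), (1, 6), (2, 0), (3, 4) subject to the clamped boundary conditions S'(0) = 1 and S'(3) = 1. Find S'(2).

0

Write σ_i for S''(x_i). With h_i = 1, 1, 1 and divided differences Δ_i = -3, -6, 4, the continuity of S' gives the tridiagonal system
  1·σ_0 + 4·σ_1 + 1·σ_2 = 6(Δ_1 - Δ_0) = -18
  1·σ_1 + 4·σ_2 + 1·σ_3 = 6(Δ_2 - Δ_1) = 60
Clamped end conditions give two more equations: 2h_0·σ_0 + h_0·σ_1 = 6(Δ_0 - S'(0)) = -24 and h_2·σ_2 + 2h_2·σ_3 = 6(S'(3) - Δ_2) = -18.
Solving: σ_0 = -8, σ_1 = -8, σ_2 = 22, σ_3 = -20.
On [2, 3], S'(t) = b_2 + 2c_2·(t - 2) + 3d_2·(t - 2)² with b_2 = Δ_2 - h_2(2σ_2 + σ_3)/6 = 0, c_2 = σ_2/2 = 11, d_2 = (σ_3 - σ_2)/(6h_2) = -7. So S'(2) = 0.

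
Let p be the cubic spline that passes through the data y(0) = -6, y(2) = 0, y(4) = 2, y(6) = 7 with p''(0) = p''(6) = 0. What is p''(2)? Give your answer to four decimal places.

Let M_i = p''(x_i). Step sizes h_i = 2, 2, 2; slopes of the chords Δ_i = (y_(i+1) - y_i)/h_i = 3, 1, 5/2.
  2·M_0 + 8·M_1 + 2·M_2 = 6(Δ_1 - Δ_0) = -12
  2·M_1 + 8·M_2 + 2·M_3 = 6(Δ_2 - Δ_1) = 9
Natural end conditions: M_0 = M_3 = 0.
Solving the tridiagonal system: M_0 = 0, M_1 = -19/10, M_2 = 8/5, M_3 = 0.

-1.9000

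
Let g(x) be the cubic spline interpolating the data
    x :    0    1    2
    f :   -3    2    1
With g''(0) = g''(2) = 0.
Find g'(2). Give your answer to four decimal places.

-2.5000

Put σ_i = g'' at the i-th knot. Here h = (1, 1) and Δ = (5, -1), so the interior equations h_(i-1)·σ_(i-1) + 2(h_(i-1)+h_i)·σ_i + h_i·σ_(i+1) = 6(Δ_i − Δ_(i-1)) read
  1·σ_0 + 4·σ_1 + 1·σ_2 = 6(Δ_1 - Δ_0) = -36
Natural end conditions: σ_0 = σ_2 = 0.
Solving the tridiagonal system: σ_0 = 0, σ_1 = -9, σ_2 = 0.
On [1, 2], g'(x) = b_1 + 2c_1·(x - 1) + 3d_1·(x - 1)² with b_1 = Δ_1 - h_1(2σ_1 + σ_2)/6 = 2, c_1 = σ_1/2 = -9/2, d_1 = (σ_2 - σ_1)/(6h_1) = 3/2. So g'(2) = -5/2.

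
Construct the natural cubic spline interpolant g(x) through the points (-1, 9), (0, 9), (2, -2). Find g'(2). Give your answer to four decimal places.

-7.3333

With M_i denoting the second derivative at x_i, h_i = 1, 2, and Δ_i = (y_(i+1) − y_i)/h_i = 0, -11/2:
  1·M_0 + 6·M_1 + 2·M_2 = 6(Δ_1 - Δ_0) = -33
Natural end conditions: M_0 = M_2 = 0.
Solving: M_0 = 0, M_1 = -11/2, M_2 = 0.
On [0, 2], g'(x) = b_1 + 2c_1·x + 3d_1·x² with b_1 = Δ_1 - h_1(2M_1 + M_2)/6 = -11/6, c_1 = M_1/2 = -11/4, d_1 = (M_2 - M_1)/(6h_1) = 11/24. So g'(2) = -22/3.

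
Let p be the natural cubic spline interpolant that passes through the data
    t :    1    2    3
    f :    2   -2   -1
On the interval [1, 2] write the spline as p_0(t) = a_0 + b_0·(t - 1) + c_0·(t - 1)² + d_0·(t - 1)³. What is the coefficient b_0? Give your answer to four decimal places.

-5.2500

Write σ_i for p''(x_i). With h_i = 1, 1 and divided differences Δ_i = -4, 1, the continuity of p' gives the tridiagonal system
  1·σ_0 + 4·σ_1 + 1·σ_2 = 6(Δ_1 - Δ_0) = 30
Natural end conditions: σ_0 = σ_2 = 0.
Hence σ_0 = 0, σ_1 = 15/2, σ_2 = 0.
On [1, 2], with p_0(t) = a_0 + b_0·(t - 1) + c_0·(t - 1)² + d_0·(t - 1)³: c_0 = σ_0/2 = 0, d_0 = (σ_1 - σ_0)/(6h_0) = 5/4, b_0 = Δ_0 - h_0(2σ_0 + σ_1)/6 = -21/4.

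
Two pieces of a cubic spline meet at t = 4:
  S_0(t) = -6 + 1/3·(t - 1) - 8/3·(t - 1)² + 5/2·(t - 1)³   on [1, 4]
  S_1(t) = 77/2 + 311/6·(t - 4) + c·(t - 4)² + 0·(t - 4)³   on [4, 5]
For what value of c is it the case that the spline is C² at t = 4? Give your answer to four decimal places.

S_0''(t) = -16/3 + 15·(t - 1), so S_0''(4) = 119/3. On the right, S_1''(4) = 2c, so c = 119/6.

19.8333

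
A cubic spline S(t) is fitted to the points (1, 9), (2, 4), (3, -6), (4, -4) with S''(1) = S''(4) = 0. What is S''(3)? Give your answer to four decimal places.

21.2000

Write m_i for S''(x_i). With h_i = 1, 1, 1 and divided differences Δ_i = -5, -10, 2, the continuity of S' gives the tridiagonal system
  1·m_0 + 4·m_1 + 1·m_2 = 6(Δ_1 - Δ_0) = -30
  1·m_1 + 4·m_2 + 1·m_3 = 6(Δ_2 - Δ_1) = 72
Natural end conditions: m_0 = m_3 = 0.
Hence m_0 = 0, m_1 = -64/5, m_2 = 106/5, m_3 = 0.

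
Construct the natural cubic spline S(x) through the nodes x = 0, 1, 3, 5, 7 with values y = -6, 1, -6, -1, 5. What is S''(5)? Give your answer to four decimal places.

Put M_i = S'' at the i-th knot. Here h = (1, 2, 2, 2) and Δ = (7, -7/2, 5/2, 3), so the interior equations h_(i-1)·M_(i-1) + 2(h_(i-1)+h_i)·M_i + h_i·M_(i+1) = 6(Δ_i − Δ_(i-1)) read
  1·M_0 + 6·M_1 + 2·M_2 = 6(Δ_1 - Δ_0) = -63
  2·M_1 + 8·M_2 + 2·M_3 = 6(Δ_2 - Δ_1) = 36
  2·M_2 + 8·M_3 + 2·M_4 = 6(Δ_3 - Δ_2) = 3
Natural end conditions: M_0 = M_4 = 0.
Hence M_0 = 0, M_1 = -543/41, M_2 = 675/82, M_3 = -69/41, M_4 = 0.

-1.6829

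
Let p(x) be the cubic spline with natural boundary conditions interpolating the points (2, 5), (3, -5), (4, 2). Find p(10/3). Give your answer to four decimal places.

Put M_i = p'' at the i-th knot. Here h = (1, 1) and Δ = (-10, 7), so the interior equations h_(i-1)·M_(i-1) + 2(h_(i-1)+h_i)·M_i + h_i·M_(i+1) = 6(Δ_i − Δ_(i-1)) read
  1·M_0 + 4·M_1 + 1·M_2 = 6(Δ_1 - Δ_0) = 102
Natural end conditions: M_0 = M_2 = 0.
Solving: M_0 = 0, M_1 = 51/2, M_2 = 0.
On [3, 4], p(x) = -5 - 3/2·(x - 3) + 51/4·(x - 3)² - 17/4·(x - 3)³.
With (x - 3) = 1/3: p(10/3) = -229/54.

-4.2407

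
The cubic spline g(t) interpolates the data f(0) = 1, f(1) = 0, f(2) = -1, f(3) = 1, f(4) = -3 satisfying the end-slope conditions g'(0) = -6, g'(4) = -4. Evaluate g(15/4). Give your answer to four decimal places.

-1.8477

Put M_i = g'' at the i-th knot. Here h = (1, 1, 1, 1) and Δ = (-1, -1, 2, -4), so the interior equations h_(i-1)·M_(i-1) + 2(h_(i-1)+h_i)·M_i + h_i·M_(i+1) = 6(Δ_i − Δ_(i-1)) read
  1·M_0 + 4·M_1 + 1·M_2 = 6(Δ_1 - Δ_0) = 0
  1·M_1 + 4·M_2 + 1·M_3 = 6(Δ_2 - Δ_1) = 18
  1·M_2 + 4·M_3 + 1·M_4 = 6(Δ_3 - Δ_2) = -36
Clamped end conditions give two more equations: 2h_0·M_0 + h_0·M_1 = 6(Δ_0 - g'(0)) = 30 and h_3·M_3 + 2h_3·M_4 = 6(g'(4) - Δ_3) = 0.
Hence M_0 = 37/2, M_1 = -7, M_2 = 19/2, M_3 = -13, M_4 = 13/2.
On [3, 4], g(t) = 1 - 3/4·(t - 3) - 13/2·(t - 3)² + 13/4·(t - 3)³.
With (t - 3) = 3/4: g(15/4) = -473/256.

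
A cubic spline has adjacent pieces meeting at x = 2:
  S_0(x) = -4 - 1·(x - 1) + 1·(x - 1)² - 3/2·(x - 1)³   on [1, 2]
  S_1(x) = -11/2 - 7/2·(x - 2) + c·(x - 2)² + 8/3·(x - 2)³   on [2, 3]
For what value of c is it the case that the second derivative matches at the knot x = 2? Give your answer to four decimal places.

-3.5000

S_0''(x) = 2 - 9·(x - 1), so S_0''(2) = -7. On the right, S_1''(2) = 2c, so c = -7/2.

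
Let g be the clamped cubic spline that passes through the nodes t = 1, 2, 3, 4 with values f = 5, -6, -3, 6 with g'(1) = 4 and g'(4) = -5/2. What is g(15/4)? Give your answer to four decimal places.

Let M_i = g''(x_i). Step sizes h_i = 1, 1, 1; slopes of the chords Δ_i = (y_(i+1) - y_i)/h_i = -11, 3, 9.
  1·M_0 + 4·M_1 + 1·M_2 = 6(Δ_1 - Δ_0) = 84
  1·M_1 + 4·M_2 + 1·M_3 = 6(Δ_2 - Δ_1) = 36
Clamped end conditions give two more equations: 2h_0·M_0 + h_0·M_1 = 6(Δ_0 - g'(1)) = -90 and h_2·M_2 + 2h_2·M_3 = 6(g'(4) - Δ_2) = -69.
Hence M_0 = -929/15, M_1 = 508/15, M_2 = 157/15, M_3 = -596/15.
On [3, 4], g(t) = -3 + 182/15·(t - 3) + 157/30·(t - 3)² - 251/30·(t - 3)³.
With (t - 3) = 3/4: g(15/4) = 3529/640.

5.5141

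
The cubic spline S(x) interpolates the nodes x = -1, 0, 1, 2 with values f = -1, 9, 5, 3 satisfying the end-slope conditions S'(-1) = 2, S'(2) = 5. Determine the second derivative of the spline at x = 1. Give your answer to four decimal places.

6.8000

With σ_i denoting the second derivative at x_i, h_i = 1, 1, 1, and Δ_i = (y_(i+1) − y_i)/h_i = 10, -4, -2:
  1·σ_0 + 4·σ_1 + 1·σ_2 = 6(Δ_1 - Δ_0) = -84
  1·σ_1 + 4·σ_2 + 1·σ_3 = 6(Δ_2 - Δ_1) = 12
Clamped end conditions give two more equations: 2h_0·σ_0 + h_0·σ_1 = 6(Δ_0 - S'(-1)) = 48 and h_2·σ_2 + 2h_2·σ_3 = 6(S'(2) - Δ_2) = 42.
Solving the tridiagonal system: σ_0 = 202/5, σ_1 = -164/5, σ_2 = 34/5, σ_3 = 88/5.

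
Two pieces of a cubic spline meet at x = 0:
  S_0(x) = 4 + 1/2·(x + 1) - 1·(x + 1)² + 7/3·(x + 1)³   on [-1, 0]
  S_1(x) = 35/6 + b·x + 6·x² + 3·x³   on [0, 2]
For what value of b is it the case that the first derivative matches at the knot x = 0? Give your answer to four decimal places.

S_0'(x) = 1/2 - 2·(x + 1) + 7·(x + 1)², so S_0'(0) = 11/2. On the right, S_1'(0) = b, so b = 11/2.

5.5000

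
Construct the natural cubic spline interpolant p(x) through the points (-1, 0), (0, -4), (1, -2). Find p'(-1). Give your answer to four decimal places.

-5.5000

With m_i denoting the second derivative at x_i, h_i = 1, 1, and Δ_i = (y_(i+1) − y_i)/h_i = -4, 2:
  1·m_0 + 4·m_1 + 1·m_2 = 6(Δ_1 - Δ_0) = 36
Natural end conditions: m_0 = m_2 = 0.
Solving the tridiagonal system: m_0 = 0, m_1 = 9, m_2 = 0.
On [-1, 0], p'(x) = b_0 + 2c_0·(x + 1) + 3d_0·(x + 1)² with b_0 = Δ_0 - h_0(2m_0 + m_1)/6 = -11/2, c_0 = m_0/2 = 0, d_0 = (m_1 - m_0)/(6h_0) = 3/2. So p'(-1) = -11/2.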